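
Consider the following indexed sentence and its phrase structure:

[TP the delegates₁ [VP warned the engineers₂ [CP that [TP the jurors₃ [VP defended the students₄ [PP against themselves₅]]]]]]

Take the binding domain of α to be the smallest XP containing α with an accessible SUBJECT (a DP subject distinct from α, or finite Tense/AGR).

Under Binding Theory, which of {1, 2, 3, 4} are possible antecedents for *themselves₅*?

{3, 4}

*themselves* is an anaphor, so Principle A applies: it must be bound in its binding domain.
Binding domain of *themselves₅*: the embedded TP, whose subject is the jurors₃.
*the delegates₁* c-commands the anaphor but is outside its binding domain → cannot satisfy Principle A.
*the engineers₂* c-commands the anaphor but is outside its binding domain → cannot satisfy Principle A.
*the jurors₃* c-commands the anaphor within its binding domain → licit binder.
*the students₄* c-commands the anaphor within its binding domain → licit binder.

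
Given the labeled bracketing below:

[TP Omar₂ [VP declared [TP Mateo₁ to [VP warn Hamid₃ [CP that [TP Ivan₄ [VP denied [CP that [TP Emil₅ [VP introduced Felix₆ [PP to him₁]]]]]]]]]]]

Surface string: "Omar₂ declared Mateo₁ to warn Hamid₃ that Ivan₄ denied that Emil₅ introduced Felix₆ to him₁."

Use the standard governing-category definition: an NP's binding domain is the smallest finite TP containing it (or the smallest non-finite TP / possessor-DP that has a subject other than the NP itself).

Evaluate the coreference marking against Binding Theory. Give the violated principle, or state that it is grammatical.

The two coindexed NPs are *Mateo₁* and *him₁*.
*him₁* is a pronoun; its binding domain is the embedded TP, whose subject is Emil₅. Within that domain it is c-commanded only by *Emil₅*, *Felix₆*, which carry a different index — the pronoun is free locally, so Principle B holds.
*Mateo₁* is an R-expression; *him₁* does not c-command it, and no other NP shares its index, so Principle C is satisfied.
All principles are respected.

grammatical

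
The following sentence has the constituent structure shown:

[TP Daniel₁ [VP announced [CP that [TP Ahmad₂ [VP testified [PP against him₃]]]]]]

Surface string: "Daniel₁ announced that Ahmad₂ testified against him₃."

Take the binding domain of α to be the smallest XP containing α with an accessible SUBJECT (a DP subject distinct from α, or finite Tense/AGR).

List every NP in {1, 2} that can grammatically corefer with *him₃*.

*him* is a pronoun, so Principle B applies: it must be free in its binding domain.
Binding domain of *him₃*: the embedded TP, whose subject is Ahmad₂.
*Daniel₁* c-commands the pronoun but from outside its binding domain, and is not c-commanded by it → coindexation permitted.
*Ahmad₂* c-commands the pronoun within its binding domain → coindexation would violate Principle B.

{1}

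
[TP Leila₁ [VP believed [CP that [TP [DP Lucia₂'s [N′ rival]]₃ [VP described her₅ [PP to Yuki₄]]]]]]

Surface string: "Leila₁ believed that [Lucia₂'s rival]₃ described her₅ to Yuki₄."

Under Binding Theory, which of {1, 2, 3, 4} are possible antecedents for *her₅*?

{1, 2}

*her* is a pronoun, so Principle B applies: it must be free in its binding domain.
Binding domain of *her₅*: the embedded TP, whose subject is [Lucia₂'s rival]₃.
*Leila₁* c-commands the pronoun but from outside its binding domain, and is not c-commanded by it → coindexation permitted.
*Lucia₂* and the pronoun do not c-command one another → neither Principle B nor Principle C is at stake; coindexation permitted.
*[Lucia₂'s rival]₃* c-commands the pronoun within its binding domain → coindexation would violate Principle B.
*Yuki₄*: the pronoun c-commands this R-expression → coindexation would violate Principle C on *Yuki₄*.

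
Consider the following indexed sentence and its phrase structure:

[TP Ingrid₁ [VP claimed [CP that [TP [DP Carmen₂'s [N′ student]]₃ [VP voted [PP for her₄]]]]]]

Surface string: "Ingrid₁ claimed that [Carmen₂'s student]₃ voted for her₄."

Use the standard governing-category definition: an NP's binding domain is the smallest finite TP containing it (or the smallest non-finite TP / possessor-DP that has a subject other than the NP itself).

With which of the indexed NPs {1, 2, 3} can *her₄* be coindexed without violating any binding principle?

*her* is a pronoun, so Principle B applies: it must be free in its binding domain.
Binding domain of *her₄*: the embedded TP, whose subject is [Carmen₂'s student]₃.
*Ingrid₁* c-commands the pronoun but from outside its binding domain, and is not c-commanded by it → coindexation permitted.
*Carmen₂* and the pronoun do not c-command one another → neither Principle B nor Principle C is at stake; coindexation permitted.
*[Carmen₂'s student]₃* c-commands the pronoun within its binding domain → coindexation would violate Principle B.

{1, 2}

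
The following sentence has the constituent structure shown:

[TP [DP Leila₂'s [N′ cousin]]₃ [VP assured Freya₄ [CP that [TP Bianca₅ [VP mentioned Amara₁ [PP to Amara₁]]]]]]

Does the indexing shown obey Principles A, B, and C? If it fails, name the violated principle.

The two coindexed NPs are *Amara₁* (the higher occurrence) and *Amara₁* (the lower occurrence).
*Amara₁* (the lower occurrence) is an R-expression. Principle C requires it to be free everywhere.
*Amara₁* (the higher occurrence) c-commands it and carries the same index.
The R-expression is bound → Principle C violation.

Principle C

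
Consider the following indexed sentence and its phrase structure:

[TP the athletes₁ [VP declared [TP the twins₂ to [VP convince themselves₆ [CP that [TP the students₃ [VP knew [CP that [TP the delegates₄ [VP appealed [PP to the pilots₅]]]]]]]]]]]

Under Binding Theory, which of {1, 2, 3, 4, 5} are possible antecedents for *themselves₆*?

*themselves* is an anaphor, so Principle A applies: it must be bound in its binding domain.
Binding domain of *themselves₆*: the embedded TP, whose subject is the twins₂.
*the athletes₁* c-commands the anaphor but is outside its binding domain → cannot satisfy Principle A.
*the twins₂* c-commands the anaphor within its binding domain → licit binder.
*the students₃* does not c-command the anaphor → cannot bind it.
*the delegates₄* does not c-command the anaphor → cannot bind it.
*the pilots₅* does not c-command the anaphor → cannot bind it.

{2}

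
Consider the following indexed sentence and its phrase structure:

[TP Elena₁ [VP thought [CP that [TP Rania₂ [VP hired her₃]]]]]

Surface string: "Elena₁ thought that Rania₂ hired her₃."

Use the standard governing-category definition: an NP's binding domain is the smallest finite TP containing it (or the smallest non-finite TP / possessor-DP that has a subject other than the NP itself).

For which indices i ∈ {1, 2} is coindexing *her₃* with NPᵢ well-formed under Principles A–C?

*her* is a pronoun, so Principle B applies: it must be free in its binding domain.
Binding domain of *her₃*: the embedded TP, whose subject is Rania₂.
*Elena₁* c-commands the pronoun but from outside its binding domain, and is not c-commanded by it → coindexation permitted.
*Rania₂* c-commands the pronoun within its binding domain → coindexation would violate Principle B.

{1}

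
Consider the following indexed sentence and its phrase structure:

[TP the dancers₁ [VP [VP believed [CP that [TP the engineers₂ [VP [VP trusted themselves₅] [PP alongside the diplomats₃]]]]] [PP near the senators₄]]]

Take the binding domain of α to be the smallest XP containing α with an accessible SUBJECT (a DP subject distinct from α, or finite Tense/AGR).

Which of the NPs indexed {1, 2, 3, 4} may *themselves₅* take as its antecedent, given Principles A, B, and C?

*themselves* is an anaphor, so Principle A applies: it must be bound in its binding domain.
Binding domain of *themselves₅*: the embedded TP, whose subject is the engineers₂.
*the dancers₁* c-commands the anaphor but is outside its binding domain → cannot satisfy Principle A.
*the engineers₂* c-commands the anaphor within its binding domain → licit binder.
*the diplomats₃* does not c-command the anaphor → cannot bind it.
*the senators₄* does not c-command the anaphor → cannot bind it.

{2}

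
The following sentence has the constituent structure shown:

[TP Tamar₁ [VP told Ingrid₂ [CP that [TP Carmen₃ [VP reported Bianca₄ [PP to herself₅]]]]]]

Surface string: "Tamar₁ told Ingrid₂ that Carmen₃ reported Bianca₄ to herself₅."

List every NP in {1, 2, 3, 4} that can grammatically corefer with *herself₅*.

{3, 4}

*herself* is an anaphor, so Principle A applies: it must be bound in its binding domain.
Binding domain of *herself₅*: the embedded TP, whose subject is Carmen₃.
*Tamar₁* c-commands the anaphor but is outside its binding domain → cannot satisfy Principle A.
*Ingrid₂* c-commands the anaphor but is outside its binding domain → cannot satisfy Principle A.
*Carmen₃* c-commands the anaphor within its binding domain → licit binder.
*Bianca₄* c-commands the anaphor within its binding domain → licit binder.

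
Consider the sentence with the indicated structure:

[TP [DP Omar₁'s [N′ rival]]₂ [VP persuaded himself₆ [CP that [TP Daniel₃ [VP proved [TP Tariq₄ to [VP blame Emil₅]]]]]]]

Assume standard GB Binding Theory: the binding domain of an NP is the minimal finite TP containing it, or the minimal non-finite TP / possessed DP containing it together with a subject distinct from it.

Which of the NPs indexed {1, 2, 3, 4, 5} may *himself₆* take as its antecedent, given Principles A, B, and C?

*himself* is an anaphor, so Principle A applies: it must be bound in its binding domain.
Binding domain of *himself₆*: the matrix TP, whose subject is [Omar₁'s rival]₂.
*Omar₁* does not c-command the anaphor → cannot bind it.
*[Omar₁'s rival]₂* c-commands the anaphor within its binding domain → licit binder.
*Daniel₃* does not c-command the anaphor → cannot bind it.
*Tariq₄* does not c-command the anaphor → cannot bind it.
*Emil₅* does not c-command the anaphor → cannot bind it.

{2}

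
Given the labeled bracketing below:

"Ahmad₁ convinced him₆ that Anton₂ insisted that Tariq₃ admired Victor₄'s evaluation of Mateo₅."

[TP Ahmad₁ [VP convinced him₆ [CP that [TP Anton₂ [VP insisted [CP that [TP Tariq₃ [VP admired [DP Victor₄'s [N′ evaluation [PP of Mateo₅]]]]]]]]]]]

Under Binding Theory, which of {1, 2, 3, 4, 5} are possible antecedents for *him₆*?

*him* is a pronoun, so Principle B applies: it must be free in its binding domain.
Binding domain of *him₆*: the matrix TP, whose subject is Ahmad₁.
*Ahmad₁* c-commands the pronoun within its binding domain → coindexation would violate Principle B.
*Anton₂*: the pronoun c-commands this R-expression → coindexation would violate Principle C on *Anton₂*.
*Tariq₃*: the pronoun c-commands this R-expression → coindexation would violate Principle C on *Tariq₃*.
*Victor₄*: the pronoun c-commands this R-expression → coindexation would violate Principle C on *Victor₄*.
*Mateo₅*: the pronoun c-commands this R-expression → coindexation would violate Principle C on *Mateo₅*.

none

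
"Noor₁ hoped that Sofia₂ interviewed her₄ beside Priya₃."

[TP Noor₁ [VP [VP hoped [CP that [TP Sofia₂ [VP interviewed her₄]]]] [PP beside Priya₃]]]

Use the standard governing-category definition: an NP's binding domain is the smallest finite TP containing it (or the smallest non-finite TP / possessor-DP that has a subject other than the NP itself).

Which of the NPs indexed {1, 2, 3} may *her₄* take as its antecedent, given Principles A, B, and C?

{1, 3}

*her* is a pronoun, so Principle B applies: it must be free in its binding domain.
Binding domain of *her₄*: the embedded TP, whose subject is Sofia₂.
*Noor₁* c-commands the pronoun but from outside its binding domain, and is not c-commanded by it → coindexation permitted.
*Sofia₂* c-commands the pronoun within its binding domain → coindexation would violate Principle B.
*Priya₃* and the pronoun do not c-command one another → neither Principle B nor Principle C is at stake; coindexation permitted.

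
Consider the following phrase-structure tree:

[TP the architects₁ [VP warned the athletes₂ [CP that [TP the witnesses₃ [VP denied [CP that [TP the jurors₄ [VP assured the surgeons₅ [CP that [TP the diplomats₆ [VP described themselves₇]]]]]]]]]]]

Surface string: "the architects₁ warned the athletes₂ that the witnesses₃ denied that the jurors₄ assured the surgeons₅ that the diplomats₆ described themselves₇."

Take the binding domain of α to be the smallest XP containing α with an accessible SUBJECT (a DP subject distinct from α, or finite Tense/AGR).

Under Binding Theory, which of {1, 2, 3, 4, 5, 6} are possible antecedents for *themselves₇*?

{6}

*themselves* is an anaphor, so Principle A applies: it must be bound in its binding domain.
Binding domain of *themselves₇*: the embedded TP, whose subject is the diplomats₆.
*the architects₁* c-commands the anaphor but is outside its binding domain → cannot satisfy Principle A.
*the athletes₂* c-commands the anaphor but is outside its binding domain → cannot satisfy Principle A.
*the witnesses₃* c-commands the anaphor but is outside its binding domain → cannot satisfy Principle A.
*the jurors₄* c-commands the anaphor but is outside its binding domain → cannot satisfy Principle A.
*the surgeons₅* c-commands the anaphor but is outside its binding domain → cannot satisfy Principle A.
*the diplomats₆* c-commands the anaphor within its binding domain → licit binder.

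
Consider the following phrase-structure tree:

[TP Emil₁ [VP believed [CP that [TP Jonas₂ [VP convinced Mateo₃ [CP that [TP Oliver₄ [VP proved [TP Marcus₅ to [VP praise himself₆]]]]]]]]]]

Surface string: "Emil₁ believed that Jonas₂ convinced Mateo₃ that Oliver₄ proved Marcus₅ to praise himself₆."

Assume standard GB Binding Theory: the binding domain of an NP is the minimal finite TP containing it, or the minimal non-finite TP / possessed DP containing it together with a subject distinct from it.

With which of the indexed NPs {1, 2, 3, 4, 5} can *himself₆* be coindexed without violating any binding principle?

{5}

*himself* is an anaphor, so Principle A applies: it must be bound in its binding domain.
Binding domain of *himself₆*: the embedded TP, whose subject is Marcus₅.
*Emil₁* c-commands the anaphor but is outside its binding domain → cannot satisfy Principle A.
*Jonas₂* c-commands the anaphor but is outside its binding domain → cannot satisfy Principle A.
*Mateo₃* c-commands the anaphor but is outside its binding domain → cannot satisfy Principle A.
*Oliver₄* c-commands the anaphor but is outside its binding domain → cannot satisfy Principle A.
*Marcus₅* c-commands the anaphor within its binding domain → licit binder.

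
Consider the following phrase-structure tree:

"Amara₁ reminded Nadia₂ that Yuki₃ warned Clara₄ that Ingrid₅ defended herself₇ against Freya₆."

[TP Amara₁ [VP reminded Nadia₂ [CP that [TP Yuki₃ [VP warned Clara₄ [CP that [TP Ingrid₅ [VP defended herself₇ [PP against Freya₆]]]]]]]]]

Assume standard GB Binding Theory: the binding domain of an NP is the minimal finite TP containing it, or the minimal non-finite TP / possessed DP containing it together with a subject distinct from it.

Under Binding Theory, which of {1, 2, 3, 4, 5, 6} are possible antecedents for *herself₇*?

*herself* is an anaphor, so Principle A applies: it must be bound in its binding domain.
Binding domain of *herself₇*: the embedded TP, whose subject is Ingrid₅.
*Amara₁* c-commands the anaphor but is outside its binding domain → cannot satisfy Principle A.
*Nadia₂* c-commands the anaphor but is outside its binding domain → cannot satisfy Principle A.
*Yuki₃* c-commands the anaphor but is outside its binding domain → cannot satisfy Principle A.
*Clara₄* c-commands the anaphor but is outside its binding domain → cannot satisfy Principle A.
*Ingrid₅* c-commands the anaphor within its binding domain → licit binder.
*Freya₆* does not c-command the anaphor → cannot bind it.

{5}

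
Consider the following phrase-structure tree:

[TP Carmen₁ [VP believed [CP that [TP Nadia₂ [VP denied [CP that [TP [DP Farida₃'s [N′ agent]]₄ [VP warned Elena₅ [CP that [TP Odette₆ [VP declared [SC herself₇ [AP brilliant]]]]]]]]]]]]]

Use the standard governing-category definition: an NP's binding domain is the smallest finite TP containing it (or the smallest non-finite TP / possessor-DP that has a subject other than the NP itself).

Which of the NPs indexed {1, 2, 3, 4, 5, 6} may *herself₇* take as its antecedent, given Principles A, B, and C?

{6}

*herself* is an anaphor, so Principle A applies: it must be bound in its binding domain.
Binding domain of *herself₇*: the embedded TP, whose subject is Odette₆.
*Carmen₁* c-commands the anaphor but is outside its binding domain → cannot satisfy Principle A.
*Nadia₂* c-commands the anaphor but is outside its binding domain → cannot satisfy Principle A.
*Farida₃* does not c-command the anaphor → cannot bind it.
*[Farida₃'s agent]₄* c-commands the anaphor but is outside its binding domain → cannot satisfy Principle A.
*Elena₅* c-commands the anaphor but is outside its binding domain → cannot satisfy Principle A.
*Odette₆* c-commands the anaphor within its binding domain → licit binder.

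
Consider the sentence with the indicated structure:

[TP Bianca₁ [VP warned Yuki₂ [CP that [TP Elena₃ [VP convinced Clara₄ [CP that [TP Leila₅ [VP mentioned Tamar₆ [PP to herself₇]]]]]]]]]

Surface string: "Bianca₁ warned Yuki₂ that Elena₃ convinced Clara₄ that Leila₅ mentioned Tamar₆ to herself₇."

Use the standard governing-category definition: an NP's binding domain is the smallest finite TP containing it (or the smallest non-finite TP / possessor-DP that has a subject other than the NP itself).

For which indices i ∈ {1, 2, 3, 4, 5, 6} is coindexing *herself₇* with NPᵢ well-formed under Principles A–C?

{5, 6}

*herself* is an anaphor, so Principle A applies: it must be bound in its binding domain.
Binding domain of *herself₇*: the embedded TP, whose subject is Leila₅.
*Bianca₁* c-commands the anaphor but is outside its binding domain → cannot satisfy Principle A.
*Yuki₂* c-commands the anaphor but is outside its binding domain → cannot satisfy Principle A.
*Elena₃* c-commands the anaphor but is outside its binding domain → cannot satisfy Principle A.
*Clara₄* c-commands the anaphor but is outside its binding domain → cannot satisfy Principle A.
*Leila₅* c-commands the anaphor within its binding domain → licit binder.
*Tamar₆* c-commands the anaphor within its binding domain → licit binder.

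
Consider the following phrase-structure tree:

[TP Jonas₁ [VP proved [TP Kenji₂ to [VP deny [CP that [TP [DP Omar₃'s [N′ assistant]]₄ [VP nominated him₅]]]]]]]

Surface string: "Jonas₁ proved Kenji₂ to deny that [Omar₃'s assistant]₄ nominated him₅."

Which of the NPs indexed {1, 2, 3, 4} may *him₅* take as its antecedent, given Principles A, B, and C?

{1, 2, 3}

*him* is a pronoun, so Principle B applies: it must be free in its binding domain.
Binding domain of *him₅*: the embedded TP, whose subject is [Omar₃'s assistant]₄.
*Jonas₁* c-commands the pronoun but from outside its binding domain, and is not c-commanded by it → coindexation permitted.
*Kenji₂* c-commands the pronoun but from outside its binding domain, and is not c-commanded by it → coindexation permitted.
*Omar₃* and the pronoun do not c-command one another → neither Principle B nor Principle C is at stake; coindexation permitted.
*[Omar₃'s assistant]₄* c-commands the pronoun within its binding domain → coindexation would violate Principle B.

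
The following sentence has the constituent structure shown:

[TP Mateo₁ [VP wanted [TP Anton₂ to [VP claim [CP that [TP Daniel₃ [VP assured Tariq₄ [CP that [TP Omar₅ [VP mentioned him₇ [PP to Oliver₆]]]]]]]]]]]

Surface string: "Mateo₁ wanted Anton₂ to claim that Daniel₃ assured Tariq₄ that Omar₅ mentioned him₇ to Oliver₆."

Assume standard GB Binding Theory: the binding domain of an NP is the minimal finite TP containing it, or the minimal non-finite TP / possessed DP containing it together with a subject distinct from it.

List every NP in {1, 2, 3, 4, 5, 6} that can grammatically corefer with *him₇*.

{1, 2, 3, 4}

*him* is a pronoun, so Principle B applies: it must be free in its binding domain.
Binding domain of *him₇*: the embedded TP, whose subject is Omar₅.
*Mateo₁* c-commands the pronoun but from outside its binding domain, and is not c-commanded by it → coindexation permitted.
*Anton₂* c-commands the pronoun but from outside its binding domain, and is not c-commanded by it → coindexation permitted.
*Daniel₃* c-commands the pronoun but from outside its binding domain, and is not c-commanded by it → coindexation permitted.
*Tariq₄* c-commands the pronoun but from outside its binding domain, and is not c-commanded by it → coindexation permitted.
*Omar₅* c-commands the pronoun within its binding domain → coindexation would violate Principle B.
*Oliver₆*: the pronoun c-commands this R-expression → coindexation would violate Principle C on *Oliver₆*.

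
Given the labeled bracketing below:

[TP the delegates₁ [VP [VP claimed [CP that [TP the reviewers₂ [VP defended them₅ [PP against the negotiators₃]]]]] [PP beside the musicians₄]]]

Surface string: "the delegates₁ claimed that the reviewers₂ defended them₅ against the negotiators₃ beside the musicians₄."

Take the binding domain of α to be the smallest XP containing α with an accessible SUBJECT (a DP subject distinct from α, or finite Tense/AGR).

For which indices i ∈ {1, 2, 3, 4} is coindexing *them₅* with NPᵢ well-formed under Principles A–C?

{1, 4}

*them* is a pronoun, so Principle B applies: it must be free in its binding domain.
Binding domain of *them₅*: the embedded TP, whose subject is the reviewers₂.
*the delegates₁* c-commands the pronoun but from outside its binding domain, and is not c-commanded by it → coindexation permitted.
*the reviewers₂* c-commands the pronoun within its binding domain → coindexation would violate Principle B.
*the negotiators₃*: the pronoun c-commands this R-expression → coindexation would violate Principle C on *the negotiators₃*.
*the musicians₄* and the pronoun do not c-command one another → neither Principle B nor Principle C is at stake; coindexation permitted.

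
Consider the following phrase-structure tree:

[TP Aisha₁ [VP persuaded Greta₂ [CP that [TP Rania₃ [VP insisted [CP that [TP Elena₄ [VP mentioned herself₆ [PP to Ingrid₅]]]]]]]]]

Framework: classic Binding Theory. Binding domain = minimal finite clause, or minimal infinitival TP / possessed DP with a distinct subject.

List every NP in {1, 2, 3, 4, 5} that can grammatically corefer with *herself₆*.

*herself* is an anaphor, so Principle A applies: it must be bound in its binding domain.
Binding domain of *herself₆*: the embedded TP, whose subject is Elena₄.
*Aisha₁* c-commands the anaphor but is outside its binding domain → cannot satisfy Principle A.
*Greta₂* c-commands the anaphor but is outside its binding domain → cannot satisfy Principle A.
*Rania₃* c-commands the anaphor but is outside its binding domain → cannot satisfy Principle A.
*Elena₄* c-commands the anaphor within its binding domain → licit binder.
*Ingrid₅* does not c-command the anaphor → cannot bind it.

{4}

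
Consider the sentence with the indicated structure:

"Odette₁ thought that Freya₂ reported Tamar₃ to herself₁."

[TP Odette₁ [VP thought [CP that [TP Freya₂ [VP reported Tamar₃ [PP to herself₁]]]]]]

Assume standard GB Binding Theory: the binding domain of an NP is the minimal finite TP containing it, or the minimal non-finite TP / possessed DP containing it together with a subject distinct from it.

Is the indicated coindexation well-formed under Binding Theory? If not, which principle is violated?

Principle A

The two coindexed NPs are *Odette₁* and *herself₁*.
*herself₁* is an anaphor. Principle A requires it to be bound within its binding domain — the embedded TP, whose subject is Freya₂.
Within that domain it is c-commanded by *Freya₂*, *Tamar₃*, none of which share its index.
*Odette₁* does c-command the anaphor, but from outside its binding domain.
The anaphor is unbound in its domain → Principle A violation.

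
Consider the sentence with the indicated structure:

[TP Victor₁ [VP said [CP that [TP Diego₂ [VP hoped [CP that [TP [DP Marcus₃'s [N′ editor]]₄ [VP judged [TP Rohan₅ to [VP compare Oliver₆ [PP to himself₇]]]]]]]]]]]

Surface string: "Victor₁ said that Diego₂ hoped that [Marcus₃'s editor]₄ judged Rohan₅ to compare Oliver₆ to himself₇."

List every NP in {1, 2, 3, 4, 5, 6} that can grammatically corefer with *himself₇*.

*himself* is an anaphor, so Principle A applies: it must be bound in its binding domain.
Binding domain of *himself₇*: the embedded TP, whose subject is Rohan₅.
*Victor₁* c-commands the anaphor but is outside its binding domain → cannot satisfy Principle A.
*Diego₂* c-commands the anaphor but is outside its binding domain → cannot satisfy Principle A.
*Marcus₃* does not c-command the anaphor → cannot bind it.
*[Marcus₃'s editor]₄* c-commands the anaphor but is outside its binding domain → cannot satisfy Principle A.
*Rohan₅* c-commands the anaphor within its binding domain → licit binder.
*Oliver₆* c-commands the anaphor within its binding domain → licit binder.

{5, 6}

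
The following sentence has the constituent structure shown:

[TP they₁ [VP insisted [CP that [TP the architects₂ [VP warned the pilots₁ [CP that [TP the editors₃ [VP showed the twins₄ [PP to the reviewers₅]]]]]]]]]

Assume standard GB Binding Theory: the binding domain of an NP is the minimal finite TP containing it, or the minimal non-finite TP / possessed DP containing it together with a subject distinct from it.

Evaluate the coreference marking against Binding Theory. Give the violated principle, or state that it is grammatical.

The two coindexed NPs are *they₁* and *the pilots₁*.
*the pilots₁* is an R-expression. Principle C requires it to be free everywhere.
*they₁* c-commands it and carries the same index.
The R-expression is bound → Principle C violation.

Principle C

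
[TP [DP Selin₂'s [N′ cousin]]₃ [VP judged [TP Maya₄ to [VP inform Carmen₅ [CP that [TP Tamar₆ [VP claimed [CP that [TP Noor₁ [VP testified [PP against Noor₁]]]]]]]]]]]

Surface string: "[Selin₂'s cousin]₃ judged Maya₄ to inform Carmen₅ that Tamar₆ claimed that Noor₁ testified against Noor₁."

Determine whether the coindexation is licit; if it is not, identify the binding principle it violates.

The two coindexed NPs are *Noor₁* (the higher occurrence) and *Noor₁* (the lower occurrence).
*Noor₁* (the lower occurrence) is an R-expression. Principle C requires it to be free everywhere.
*Noor₁* (the higher occurrence) c-commands it and carries the same index.
The R-expression is bound → Principle C violation.

Principle C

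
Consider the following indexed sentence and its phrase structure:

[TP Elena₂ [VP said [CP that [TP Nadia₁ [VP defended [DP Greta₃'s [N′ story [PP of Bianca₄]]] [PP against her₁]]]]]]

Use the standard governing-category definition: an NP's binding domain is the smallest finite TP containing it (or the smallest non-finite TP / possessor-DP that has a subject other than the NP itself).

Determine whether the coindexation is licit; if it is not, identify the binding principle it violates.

The two coindexed NPs are *Nadia₁* and *her₁*.
*her₁* is a pronoun. Its binding domain is the embedded TP, whose subject is Nadia₁.
*Nadia₁* c-commands it within that domain and carries the same index.
The pronoun is locally bound → Principle B violation.

Principle B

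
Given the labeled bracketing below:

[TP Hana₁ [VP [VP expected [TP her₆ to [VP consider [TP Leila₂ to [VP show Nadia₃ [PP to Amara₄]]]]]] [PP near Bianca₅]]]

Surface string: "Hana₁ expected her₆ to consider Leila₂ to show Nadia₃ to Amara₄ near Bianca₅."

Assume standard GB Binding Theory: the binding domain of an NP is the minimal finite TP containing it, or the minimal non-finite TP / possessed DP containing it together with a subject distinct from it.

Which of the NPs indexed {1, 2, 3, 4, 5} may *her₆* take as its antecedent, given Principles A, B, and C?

{5}

*her* is a pronoun, so Principle B applies: it must be free in its binding domain.
Binding domain of *her₆*: the matrix TP, whose subject is Hana₁.
*Hana₁* c-commands the pronoun within its binding domain → coindexation would violate Principle B.
*Leila₂*: the pronoun c-commands this R-expression → coindexation would violate Principle C on *Leila₂*.
*Nadia₃*: the pronoun c-commands this R-expression → coindexation would violate Principle C on *Nadia₃*.
*Amara₄*: the pronoun c-commands this R-expression → coindexation would violate Principle C on *Amara₄*.
*Bianca₅* and the pronoun do not c-command one another → neither Principle B nor Principle C is at stake; coindexation permitted.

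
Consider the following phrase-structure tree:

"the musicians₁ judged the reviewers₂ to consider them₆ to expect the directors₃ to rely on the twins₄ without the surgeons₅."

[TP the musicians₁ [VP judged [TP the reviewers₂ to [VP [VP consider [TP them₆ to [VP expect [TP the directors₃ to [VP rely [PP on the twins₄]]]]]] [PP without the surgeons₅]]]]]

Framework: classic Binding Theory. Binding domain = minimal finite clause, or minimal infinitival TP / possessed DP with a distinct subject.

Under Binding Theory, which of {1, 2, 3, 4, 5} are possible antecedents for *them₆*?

*them* is a pronoun, so Principle B applies: it must be free in its binding domain.
Binding domain of *them₆*: the embedded TP, whose subject is the reviewers₂.
*the musicians₁* c-commands the pronoun but from outside its binding domain, and is not c-commanded by it → coindexation permitted.
*the reviewers₂* c-commands the pronoun within its binding domain → coindexation would violate Principle B.
*the directors₃*: the pronoun c-commands this R-expression → coindexation would violate Principle C on *the directors₃*.
*the twins₄*: the pronoun c-commands this R-expression → coindexation would violate Principle C on *the twins₄*.
*the surgeons₅* and the pronoun do not c-command one another → neither Principle B nor Principle C is at stake; coindexation permitted.

{1, 5}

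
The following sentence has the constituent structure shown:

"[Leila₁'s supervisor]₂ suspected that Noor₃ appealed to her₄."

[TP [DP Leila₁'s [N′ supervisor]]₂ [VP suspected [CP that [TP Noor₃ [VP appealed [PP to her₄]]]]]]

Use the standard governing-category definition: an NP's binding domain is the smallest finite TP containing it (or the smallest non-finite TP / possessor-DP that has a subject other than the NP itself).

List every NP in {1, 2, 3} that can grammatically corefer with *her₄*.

{1, 2}

*her* is a pronoun, so Principle B applies: it must be free in its binding domain.
Binding domain of *her₄*: the embedded TP, whose subject is Noor₃.
*Leila₁* and the pronoun do not c-command one another → neither Principle B nor Principle C is at stake; coindexation permitted.
*[Leila₁'s supervisor]₂* c-commands the pronoun but from outside its binding domain, and is not c-commanded by it → coindexation permitted.
*Noor₃* c-commands the pronoun within its binding domain → coindexation would violate Principle B.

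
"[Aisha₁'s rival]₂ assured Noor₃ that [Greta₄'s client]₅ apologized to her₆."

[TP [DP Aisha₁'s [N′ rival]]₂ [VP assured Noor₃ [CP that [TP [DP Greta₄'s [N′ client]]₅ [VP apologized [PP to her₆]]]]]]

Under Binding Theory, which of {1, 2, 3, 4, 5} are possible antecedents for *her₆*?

*her* is a pronoun, so Principle B applies: it must be free in its binding domain.
Binding domain of *her₆*: the embedded TP, whose subject is [Greta₄'s client]₅.
*Aisha₁* and the pronoun do not c-command one another → neither Principle B nor Principle C is at stake; coindexation permitted.
*[Aisha₁'s rival]₂* c-commands the pronoun but from outside its binding domain, and is not c-commanded by it → coindexation permitted.
*Noor₃* c-commands the pronoun but from outside its binding domain, and is not c-commanded by it → coindexation permitted.
*Greta₄* and the pronoun do not c-command one another → neither Principle B nor Principle C is at stake; coindexation permitted.
*[Greta₄'s client]₅* c-commands the pronoun within its binding domain → coindexation would violate Principle B.

{1, 2, 3, 4}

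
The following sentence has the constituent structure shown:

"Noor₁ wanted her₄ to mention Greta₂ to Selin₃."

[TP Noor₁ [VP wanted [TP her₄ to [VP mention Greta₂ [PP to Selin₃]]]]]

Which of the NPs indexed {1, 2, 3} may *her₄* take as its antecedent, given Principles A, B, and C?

none

*her* is a pronoun, so Principle B applies: it must be free in its binding domain.
Binding domain of *her₄*: the matrix TP, whose subject is Noor₁.
*Noor₁* c-commands the pronoun within its binding domain → coindexation would violate Principle B.
*Greta₂*: the pronoun c-commands this R-expression → coindexation would violate Principle C on *Greta₂*.
*Selin₃*: the pronoun c-commands this R-expression → coindexation would violate Principle C on *Selin₃*.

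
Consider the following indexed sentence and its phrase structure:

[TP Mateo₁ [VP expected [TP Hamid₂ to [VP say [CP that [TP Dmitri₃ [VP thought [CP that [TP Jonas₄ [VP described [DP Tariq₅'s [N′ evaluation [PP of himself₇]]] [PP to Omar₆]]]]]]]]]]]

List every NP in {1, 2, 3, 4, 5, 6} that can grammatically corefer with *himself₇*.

*himself* is an anaphor, so Principle A applies: it must be bound in its binding domain.
Binding domain of *himself₇*: the possessed DP, whose subject is Tariq₅.
*Mateo₁* c-commands the anaphor but is outside its binding domain → cannot satisfy Principle A.
*Hamid₂* c-commands the anaphor but is outside its binding domain → cannot satisfy Principle A.
*Dmitri₃* c-commands the anaphor but is outside its binding domain → cannot satisfy Principle A.
*Jonas₄* c-commands the anaphor but is outside its binding domain → cannot satisfy Principle A.
*Tariq₅* c-commands the anaphor within its binding domain → licit binder.
*Omar₆* does not c-command the anaphor → cannot bind it.

{5}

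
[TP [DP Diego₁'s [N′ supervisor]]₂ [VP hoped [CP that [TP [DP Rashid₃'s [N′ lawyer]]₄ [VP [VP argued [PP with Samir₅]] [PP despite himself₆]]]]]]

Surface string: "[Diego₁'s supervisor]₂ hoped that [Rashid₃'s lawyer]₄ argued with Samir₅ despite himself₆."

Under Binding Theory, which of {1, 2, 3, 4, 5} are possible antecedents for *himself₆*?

{4}

*himself* is an anaphor, so Principle A applies: it must be bound in its binding domain.
Binding domain of *himself₆*: the embedded TP, whose subject is [Rashid₃'s lawyer]₄.
*Diego₁* does not c-command the anaphor → cannot bind it.
*[Diego₁'s supervisor]₂* c-commands the anaphor but is outside its binding domain → cannot satisfy Principle A.
*Rashid₃* does not c-command the anaphor → cannot bind it.
*[Rashid₃'s lawyer]₄* c-commands the anaphor within its binding domain → licit binder.
*Samir₅* does not c-command the anaphor → cannot bind it.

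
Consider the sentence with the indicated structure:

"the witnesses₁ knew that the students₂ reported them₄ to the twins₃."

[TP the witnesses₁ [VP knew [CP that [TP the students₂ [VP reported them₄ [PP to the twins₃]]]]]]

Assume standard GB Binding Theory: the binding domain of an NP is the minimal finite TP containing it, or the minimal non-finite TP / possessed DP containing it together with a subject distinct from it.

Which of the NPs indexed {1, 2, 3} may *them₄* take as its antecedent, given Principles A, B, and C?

{1}

*them* is a pronoun, so Principle B applies: it must be free in its binding domain.
Binding domain of *them₄*: the embedded TP, whose subject is the students₂.
*the witnesses₁* c-commands the pronoun but from outside its binding domain, and is not c-commanded by it → coindexation permitted.
*the students₂* c-commands the pronoun within its binding domain → coindexation would violate Principle B.
*the twins₃*: the pronoun c-commands this R-expression → coindexation would violate Principle C on *the twins₃*.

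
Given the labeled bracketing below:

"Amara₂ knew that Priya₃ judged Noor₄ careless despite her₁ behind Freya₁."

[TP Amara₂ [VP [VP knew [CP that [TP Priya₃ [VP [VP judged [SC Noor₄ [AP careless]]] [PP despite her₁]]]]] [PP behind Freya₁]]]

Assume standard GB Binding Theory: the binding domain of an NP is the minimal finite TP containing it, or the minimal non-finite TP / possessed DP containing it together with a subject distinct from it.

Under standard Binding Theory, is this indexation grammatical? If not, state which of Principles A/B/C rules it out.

The two coindexed NPs are *Freya₁* and *her₁*.
*her₁* is a pronoun; its binding domain is the embedded TP, whose subject is Priya₃. Within that domain it is c-commanded only by *Priya₃*, which carries a different index — the pronoun is free locally, so Principle B holds.
*Freya₁* is an R-expression; *her₁* does not c-command it, and no other NP shares its index, so Principle C is satisfied.
All principles are respected.

grammatical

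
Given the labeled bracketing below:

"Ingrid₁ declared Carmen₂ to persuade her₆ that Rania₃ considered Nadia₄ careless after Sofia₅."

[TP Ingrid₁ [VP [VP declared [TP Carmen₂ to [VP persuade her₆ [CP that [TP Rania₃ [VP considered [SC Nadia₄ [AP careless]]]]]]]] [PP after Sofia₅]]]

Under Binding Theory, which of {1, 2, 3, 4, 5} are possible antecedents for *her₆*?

*her* is a pronoun, so Principle B applies: it must be free in its binding domain.
Binding domain of *her₆*: the embedded TP, whose subject is Carmen₂.
*Ingrid₁* c-commands the pronoun but from outside its binding domain, and is not c-commanded by it → coindexation permitted.
*Carmen₂* c-commands the pronoun within its binding domain → coindexation would violate Principle B.
*Rania₃*: the pronoun c-commands this R-expression → coindexation would violate Principle C on *Rania₃*.
*Nadia₄*: the pronoun c-commands this R-expression → coindexation would violate Principle C on *Nadia₄*.
*Sofia₅* and the pronoun do not c-command one another → neither Principle B nor Principle C is at stake; coindexation permitted.

{1, 5}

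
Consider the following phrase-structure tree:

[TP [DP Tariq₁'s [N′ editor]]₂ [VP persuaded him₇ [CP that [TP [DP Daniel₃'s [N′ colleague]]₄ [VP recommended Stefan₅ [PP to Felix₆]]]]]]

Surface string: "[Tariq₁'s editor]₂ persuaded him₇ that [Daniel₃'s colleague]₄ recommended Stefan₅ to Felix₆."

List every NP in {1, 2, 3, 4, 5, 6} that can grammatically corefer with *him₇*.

{1}

*him* is a pronoun, so Principle B applies: it must be free in its binding domain.
Binding domain of *him₇*: the matrix TP, whose subject is [Tariq₁'s editor]₂.
*Tariq₁* and the pronoun do not c-command one another → neither Principle B nor Principle C is at stake; coindexation permitted.
*[Tariq₁'s editor]₂* c-commands the pronoun within its binding domain → coindexation would violate Principle B.
*Daniel₃*: the pronoun c-commands this R-expression → coindexation would violate Principle C on *Daniel₃*.
*[Daniel₃'s colleague]₄*: the pronoun c-commands this R-expression → coindexation would violate Principle C on *[Daniel₃'s colleague]₄*.
*Stefan₅*: the pronoun c-commands this R-expression → coindexation would violate Principle C on *Stefan₅*.
*Felix₆*: the pronoun c-commands this R-expression → coindexation would violate Principle C on *Felix₆*.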